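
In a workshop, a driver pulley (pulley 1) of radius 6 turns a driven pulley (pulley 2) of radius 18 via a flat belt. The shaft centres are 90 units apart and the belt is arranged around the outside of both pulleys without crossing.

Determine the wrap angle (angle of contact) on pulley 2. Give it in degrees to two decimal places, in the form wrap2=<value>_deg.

wrap2=195.32_deg

open belt: β = asin((r2−r1)/C) = asin(12/90) = 7.6623°
wrap1 = π − 2β = 164.6755°
wrap2 = π + 2β = 195.3245°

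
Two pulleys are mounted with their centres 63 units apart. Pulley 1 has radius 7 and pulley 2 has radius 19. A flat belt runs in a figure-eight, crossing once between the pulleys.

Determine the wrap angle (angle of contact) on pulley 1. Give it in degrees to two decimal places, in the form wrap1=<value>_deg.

crossed belt: β = asin((r1+r2)/C) = asin(26/63) = 24.3745°
wrap1 = wrap2 = π + 2β = 228.7489°

wrap1=228.75_deg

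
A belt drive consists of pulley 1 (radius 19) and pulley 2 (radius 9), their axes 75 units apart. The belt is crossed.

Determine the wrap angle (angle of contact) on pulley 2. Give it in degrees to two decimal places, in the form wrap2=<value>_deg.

crossed belt: β = asin((r1+r2)/C) = asin(28/75) = 21.9213°
wrap1 = wrap2 = π + 2β = 223.8427°

wrap2=223.84_deg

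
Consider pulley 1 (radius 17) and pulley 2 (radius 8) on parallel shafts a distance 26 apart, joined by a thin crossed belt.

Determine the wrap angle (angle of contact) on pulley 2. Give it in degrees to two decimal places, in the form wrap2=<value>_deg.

wrap2=328.12_deg

crossed belt: β = asin((r1+r2)/C) = asin(25/26) = 74.0576°
wrap1 = wrap2 = π + 2β = 328.1153°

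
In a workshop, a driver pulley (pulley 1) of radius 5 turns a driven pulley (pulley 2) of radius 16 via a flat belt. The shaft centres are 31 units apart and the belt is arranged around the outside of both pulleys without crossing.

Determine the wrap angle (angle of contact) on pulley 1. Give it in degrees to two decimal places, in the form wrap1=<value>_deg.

wrap1=138.43_deg

open belt: β = asin((r2−r1)/C) = asin(11/31) = 20.7836°
wrap1 = π − 2β = 138.4329°
wrap2 = π + 2β = 221.5671°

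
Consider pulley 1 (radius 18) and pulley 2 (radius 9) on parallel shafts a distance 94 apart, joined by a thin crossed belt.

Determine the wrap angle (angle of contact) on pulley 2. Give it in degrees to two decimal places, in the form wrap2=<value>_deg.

wrap2=213.38_deg

crossed belt: β = asin((r1+r2)/C) = asin(27/94) = 16.6924°
wrap1 = wrap2 = π + 2β = 213.3849°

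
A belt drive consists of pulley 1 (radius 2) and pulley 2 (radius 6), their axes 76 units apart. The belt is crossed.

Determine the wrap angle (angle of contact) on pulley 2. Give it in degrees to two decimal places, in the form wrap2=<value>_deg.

crossed belt: β = asin((r1+r2)/C) = asin(8/76) = 6.0423°
wrap1 = wrap2 = π + 2β = 192.0847°

wrap2=192.08_deg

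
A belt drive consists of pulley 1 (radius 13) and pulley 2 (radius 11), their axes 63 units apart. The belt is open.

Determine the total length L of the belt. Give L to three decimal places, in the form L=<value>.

L=201.462

open belt: β = asin((r2−r1)/C) = asin(-2/63) = -1.8192°
wrap1 = π − 2β = 183.6384°
wrap2 = π + 2β = 176.3616°
tangent length = C·cosβ = 62.9682
L = r1·wrap1 + r2·wrap2 + 2·C·cosβ = 13·3.2051 + 11·3.0781 + 2·62.9682 = 201.4617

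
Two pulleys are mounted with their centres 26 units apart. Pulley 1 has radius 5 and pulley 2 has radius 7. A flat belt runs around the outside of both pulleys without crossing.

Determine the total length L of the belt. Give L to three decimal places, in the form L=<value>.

open belt: β = asin((r2−r1)/C) = asin(2/26) = 4.4117°
wrap1 = π − 2β = 171.1765°
wrap2 = π + 2β = 188.8235°
tangent length = C·cosβ = 25.9230
L = r1·wrap1 + r2·wrap2 + 2·C·cosβ = 5·2.9876 + 7·3.2956 + 2·25.9230 = 89.8530

L=89.853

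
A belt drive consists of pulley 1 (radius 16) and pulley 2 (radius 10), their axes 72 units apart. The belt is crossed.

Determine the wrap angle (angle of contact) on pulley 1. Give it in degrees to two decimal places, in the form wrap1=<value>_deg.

crossed belt: β = asin((r1+r2)/C) = asin(26/72) = 21.1684°
wrap1 = wrap2 = π + 2β = 222.3369°

wrap1=222.34_deg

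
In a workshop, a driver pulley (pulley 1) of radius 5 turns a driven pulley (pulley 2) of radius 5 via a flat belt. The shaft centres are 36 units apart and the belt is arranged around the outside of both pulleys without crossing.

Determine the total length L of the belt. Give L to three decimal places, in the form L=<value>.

L=103.416

open belt: β = asin((r2−r1)/C) = asin(0/36) = 0.0000°
wrap1 = π − 2β = 180.0000°
wrap2 = π + 2β = 180.0000°
tangent length = C·cosβ = 36.0000
L = r1·wrap1 + r2·wrap2 + 2·C·cosβ = 5·3.1416 + 5·3.1416 + 2·36.0000 = 103.4159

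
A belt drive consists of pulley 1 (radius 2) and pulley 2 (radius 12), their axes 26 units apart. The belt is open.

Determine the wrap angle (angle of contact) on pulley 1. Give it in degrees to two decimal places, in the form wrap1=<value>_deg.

wrap1=134.76_deg

open belt: β = asin((r2−r1)/C) = asin(10/26) = 22.6199°
wrap1 = π − 2β = 134.7603°
wrap2 = π + 2β = 225.2397°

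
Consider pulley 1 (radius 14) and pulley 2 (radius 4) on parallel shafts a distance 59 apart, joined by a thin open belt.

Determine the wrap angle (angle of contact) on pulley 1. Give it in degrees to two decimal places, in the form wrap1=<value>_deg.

wrap1=199.52_deg

open belt: β = asin((r2−r1)/C) = asin(-10/59) = -9.7583°
wrap1 = π − 2β = 199.5165°
wrap2 = π + 2β = 160.4835°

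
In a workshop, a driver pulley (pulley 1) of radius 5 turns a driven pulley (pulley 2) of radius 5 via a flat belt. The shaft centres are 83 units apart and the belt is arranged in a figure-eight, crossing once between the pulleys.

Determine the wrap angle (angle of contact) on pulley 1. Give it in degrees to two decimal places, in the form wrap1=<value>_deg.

wrap1=193.84_deg

crossed belt: β = asin((r1+r2)/C) = asin(10/83) = 6.9199°
wrap1 = wrap2 = π + 2β = 193.8398°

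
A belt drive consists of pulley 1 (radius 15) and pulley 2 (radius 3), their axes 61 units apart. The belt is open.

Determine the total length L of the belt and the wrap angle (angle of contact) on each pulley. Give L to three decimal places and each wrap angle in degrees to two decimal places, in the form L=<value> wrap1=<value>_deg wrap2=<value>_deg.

open belt: β = asin((r2−r1)/C) = asin(-12/61) = -11.3453°
wrap1 = π − 2β = 202.6906°
wrap2 = π + 2β = 157.3094°
tangent length = C·cosβ = 59.8080
L = r1·wrap1 + r2·wrap2 + 2·C·cosβ = 15·3.5376 + 3·2.7456 + 2·59.8080 = 180.9170

L=180.917 wrap1=202.69_deg wrap2=157.31_deg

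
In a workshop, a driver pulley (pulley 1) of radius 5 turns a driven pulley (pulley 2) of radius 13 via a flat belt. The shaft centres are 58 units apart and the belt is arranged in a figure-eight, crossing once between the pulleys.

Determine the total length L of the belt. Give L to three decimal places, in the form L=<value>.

crossed belt: β = asin((r1+r2)/C) = asin(18/58) = 18.0800°
wrap1 = wrap2 = π + 2β = 216.1600°
tangent length = C·cosβ = 55.1362
L = (r1+r2)·wrap + 2·C·cosβ = 18·3.7727 + 2·55.1362 = 178.1811

L=178.181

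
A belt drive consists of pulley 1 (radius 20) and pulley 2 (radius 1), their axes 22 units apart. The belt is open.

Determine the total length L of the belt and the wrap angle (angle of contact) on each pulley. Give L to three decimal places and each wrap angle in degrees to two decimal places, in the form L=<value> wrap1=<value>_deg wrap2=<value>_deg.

open belt: β = asin((r2−r1)/C) = asin(-19/22) = -59.7274°
wrap1 = π − 2β = 299.4547°
wrap2 = π + 2β = 60.5453°
tangent length = C·cosβ = 11.0905
L = r1·wrap1 + r2·wrap2 + 2·C·cosβ = 20·5.2265 + 1·1.0567 + 2·11.0905 = 127.7672

L=127.767 wrap1=299.45_deg wrap2=60.55_deg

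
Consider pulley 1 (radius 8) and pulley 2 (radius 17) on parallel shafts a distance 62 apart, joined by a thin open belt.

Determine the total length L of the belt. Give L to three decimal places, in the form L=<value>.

L=203.849

open belt: β = asin((r2−r1)/C) = asin(9/62) = 8.3466°
wrap1 = π − 2β = 163.3068°
wrap2 = π + 2β = 196.6932°
tangent length = C·cosβ = 61.3433
L = r1·wrap1 + r2·wrap2 + 2·C·cosβ = 8·2.8502 + 17·3.4329 + 2·61.3433 = 203.8486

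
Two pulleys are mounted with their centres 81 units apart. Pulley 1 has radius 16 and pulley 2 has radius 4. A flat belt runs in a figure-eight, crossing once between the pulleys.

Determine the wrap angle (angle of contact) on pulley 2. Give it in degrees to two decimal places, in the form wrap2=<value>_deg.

crossed belt: β = asin((r1+r2)/C) = asin(20/81) = 14.2949°
wrap1 = wrap2 = π + 2β = 208.5899°

wrap2=208.59_deg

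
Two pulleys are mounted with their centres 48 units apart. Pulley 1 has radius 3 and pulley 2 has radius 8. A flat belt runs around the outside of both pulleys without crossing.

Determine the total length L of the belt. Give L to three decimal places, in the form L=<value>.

L=131.079

open belt: β = asin((r2−r1)/C) = asin(5/48) = 5.9792°
wrap1 = π − 2β = 168.0417°
wrap2 = π + 2β = 191.9583°
tangent length = C·cosβ = 47.7389
L = r1·wrap1 + r2·wrap2 + 2·C·cosβ = 3·2.9329 + 8·3.3503 + 2·47.7389 = 131.0788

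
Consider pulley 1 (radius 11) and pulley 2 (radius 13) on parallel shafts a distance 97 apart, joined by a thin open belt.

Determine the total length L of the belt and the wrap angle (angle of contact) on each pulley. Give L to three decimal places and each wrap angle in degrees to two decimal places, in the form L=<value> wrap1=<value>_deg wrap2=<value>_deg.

open belt: β = asin((r2−r1)/C) = asin(2/97) = 1.1814°
wrap1 = π − 2β = 177.6371°
wrap2 = π + 2β = 182.3629°
tangent length = C·cosβ = 96.9794
L = r1·wrap1 + r2·wrap2 + 2·C·cosβ = 11·3.1004 + 13·3.1828 + 2·96.9794 = 269.4395

L=269.439 wrap1=177.64_deg wrap2=182.36_deg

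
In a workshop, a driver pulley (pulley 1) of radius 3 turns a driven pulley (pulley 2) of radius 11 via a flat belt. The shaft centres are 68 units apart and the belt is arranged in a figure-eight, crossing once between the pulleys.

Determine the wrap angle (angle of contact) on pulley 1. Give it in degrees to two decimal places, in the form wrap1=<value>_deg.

wrap1=203.76_deg

crossed belt: β = asin((r1+r2)/C) = asin(14/68) = 11.8812°
wrap1 = wrap2 = π + 2β = 203.7623°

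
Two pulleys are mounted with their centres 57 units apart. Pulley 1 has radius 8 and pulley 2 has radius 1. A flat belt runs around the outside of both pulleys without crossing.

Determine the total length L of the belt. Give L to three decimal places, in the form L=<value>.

L=143.135

open belt: β = asin((r2−r1)/C) = asin(-7/57) = -7.0541°
wrap1 = π − 2β = 194.1083°
wrap2 = π + 2β = 165.8917°
tangent length = C·cosβ = 56.5685
L = r1·wrap1 + r2·wrap2 + 2·C·cosβ = 8·3.3878 + 1·2.8954 + 2·56.5685 = 143.1351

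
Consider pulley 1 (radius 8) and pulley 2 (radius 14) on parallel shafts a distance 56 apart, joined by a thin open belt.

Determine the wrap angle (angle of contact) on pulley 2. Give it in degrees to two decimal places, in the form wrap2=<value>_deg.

wrap2=192.30_deg

open belt: β = asin((r2−r1)/C) = asin(6/56) = 6.1506°
wrap1 = π − 2β = 167.6987°
wrap2 = π + 2β = 192.3013°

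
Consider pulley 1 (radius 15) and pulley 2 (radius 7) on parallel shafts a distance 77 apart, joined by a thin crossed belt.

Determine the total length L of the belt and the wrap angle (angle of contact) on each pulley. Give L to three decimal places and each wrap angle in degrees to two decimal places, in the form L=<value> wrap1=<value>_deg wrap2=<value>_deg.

L=229.445 wrap1=213.20_deg wrap2=213.20_deg

crossed belt: β = asin((r1+r2)/C) = asin(22/77) = 16.6015°
wrap1 = wrap2 = π + 2β = 213.2031°
tangent length = C·cosβ = 73.7902
L = (r1+r2)·wrap + 2·C·cosβ = 22·3.7211 + 2·73.7902 = 229.4446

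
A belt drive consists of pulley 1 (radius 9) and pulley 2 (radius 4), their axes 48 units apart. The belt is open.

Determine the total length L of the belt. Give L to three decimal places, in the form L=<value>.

L=137.362

open belt: β = asin((r2−r1)/C) = asin(-5/48) = -5.9792°
wrap1 = π − 2β = 191.9583°
wrap2 = π + 2β = 168.0417°
tangent length = C·cosβ = 47.7389
L = r1·wrap1 + r2·wrap2 + 2·C·cosβ = 9·3.3503 + 4·2.9329 + 2·47.7389 = 137.3620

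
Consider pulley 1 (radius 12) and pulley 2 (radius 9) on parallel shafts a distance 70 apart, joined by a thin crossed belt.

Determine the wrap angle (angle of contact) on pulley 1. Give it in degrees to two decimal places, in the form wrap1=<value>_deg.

wrap1=214.92_deg

crossed belt: β = asin((r1+r2)/C) = asin(21/70) = 17.4576°
wrap1 = wrap2 = π + 2β = 214.9152°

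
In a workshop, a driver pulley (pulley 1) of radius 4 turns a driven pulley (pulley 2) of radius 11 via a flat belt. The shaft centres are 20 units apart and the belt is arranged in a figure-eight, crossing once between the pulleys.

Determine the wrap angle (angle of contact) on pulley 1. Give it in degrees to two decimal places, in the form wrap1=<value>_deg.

crossed belt: β = asin((r1+r2)/C) = asin(15/20) = 48.5904°
wrap1 = wrap2 = π + 2β = 277.1808°

wrap1=277.18_deg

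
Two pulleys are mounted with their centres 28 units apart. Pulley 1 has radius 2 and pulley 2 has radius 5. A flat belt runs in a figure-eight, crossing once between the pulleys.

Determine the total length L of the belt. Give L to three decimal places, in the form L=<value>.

L=79.750

crossed belt: β = asin((r1+r2)/C) = asin(7/28) = 14.4775°
wrap1 = wrap2 = π + 2β = 208.9550°
tangent length = C·cosβ = 27.1109
L = (r1+r2)·wrap + 2·C·cosβ = 7·3.6470 + 2·27.1109 = 79.7504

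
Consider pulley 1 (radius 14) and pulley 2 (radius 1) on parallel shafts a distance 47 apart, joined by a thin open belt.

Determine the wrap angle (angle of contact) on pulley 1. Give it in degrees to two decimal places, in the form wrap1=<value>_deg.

open belt: β = asin((r2−r1)/C) = asin(-13/47) = -16.0571°
wrap1 = π − 2β = 212.1143°
wrap2 = π + 2β = 147.8857°

wrap1=212.11_deg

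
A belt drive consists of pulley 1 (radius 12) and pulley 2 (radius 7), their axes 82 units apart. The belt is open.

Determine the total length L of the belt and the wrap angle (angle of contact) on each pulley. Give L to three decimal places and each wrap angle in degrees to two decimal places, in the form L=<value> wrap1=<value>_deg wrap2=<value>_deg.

L=223.995 wrap1=186.99_deg wrap2=173.01_deg

open belt: β = asin((r2−r1)/C) = asin(-5/82) = -3.4958°
wrap1 = π − 2β = 186.9916°
wrap2 = π + 2β = 173.0084°
tangent length = C·cosβ = 81.8474
L = r1·wrap1 + r2·wrap2 + 2·C·cosβ = 12·3.2636 + 7·3.0196 + 2·81.8474 = 223.9952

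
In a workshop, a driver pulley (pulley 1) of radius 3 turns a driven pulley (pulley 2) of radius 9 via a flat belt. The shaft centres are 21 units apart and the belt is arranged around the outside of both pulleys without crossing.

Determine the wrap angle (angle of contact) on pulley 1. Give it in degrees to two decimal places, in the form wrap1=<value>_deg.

open belt: β = asin((r2−r1)/C) = asin(6/21) = 16.6015°
wrap1 = π − 2β = 146.7969°
wrap2 = π + 2β = 213.2031°

wrap1=146.80_deg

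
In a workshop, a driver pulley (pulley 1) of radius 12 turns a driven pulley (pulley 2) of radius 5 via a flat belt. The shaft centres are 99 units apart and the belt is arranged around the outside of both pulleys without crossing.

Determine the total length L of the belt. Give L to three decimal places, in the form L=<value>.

open belt: β = asin((r2−r1)/C) = asin(-7/99) = -4.0546°
wrap1 = π − 2β = 188.1092°
wrap2 = π + 2β = 171.8908°
tangent length = C·cosβ = 98.7522
L = r1·wrap1 + r2·wrap2 + 2·C·cosβ = 12·3.2831 + 5·3.0001 + 2·98.7522 = 251.9022

L=251.902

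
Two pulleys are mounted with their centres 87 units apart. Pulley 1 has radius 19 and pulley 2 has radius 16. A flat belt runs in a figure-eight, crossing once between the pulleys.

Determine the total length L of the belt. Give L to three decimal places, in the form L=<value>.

L=298.236

crossed belt: β = asin((r1+r2)/C) = asin(35/87) = 23.7220°
wrap1 = wrap2 = π + 2β = 227.4439°
tangent length = C·cosβ = 79.6492
L = (r1+r2)·wrap + 2·C·cosβ = 35·3.9696 + 2·79.6492 = 298.2361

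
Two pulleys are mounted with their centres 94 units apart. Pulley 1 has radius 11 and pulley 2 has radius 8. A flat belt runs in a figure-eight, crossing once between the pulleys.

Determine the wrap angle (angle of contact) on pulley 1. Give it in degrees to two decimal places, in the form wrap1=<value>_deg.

crossed belt: β = asin((r1+r2)/C) = asin(19/94) = 11.6614°
wrap1 = wrap2 = π + 2β = 203.3228°

wrap1=203.32_deg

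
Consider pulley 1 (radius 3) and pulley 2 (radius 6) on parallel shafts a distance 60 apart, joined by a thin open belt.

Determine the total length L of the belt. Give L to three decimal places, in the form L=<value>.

open belt: β = asin((r2−r1)/C) = asin(3/60) = 2.8660°
wrap1 = π − 2β = 174.2680°
wrap2 = π + 2β = 185.7320°
tangent length = C·cosβ = 59.9250
L = r1·wrap1 + r2·wrap2 + 2·C·cosβ = 3·3.0416 + 6·3.2416 + 2·59.9250 = 148.4244

L=148.424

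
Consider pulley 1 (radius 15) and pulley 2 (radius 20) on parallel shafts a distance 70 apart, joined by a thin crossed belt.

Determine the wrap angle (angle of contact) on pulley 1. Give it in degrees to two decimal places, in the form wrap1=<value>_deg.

wrap1=240.00_deg

crossed belt: β = asin((r1+r2)/C) = asin(35/70) = 30.0000°
wrap1 = wrap2 = π + 2β = 240.0000°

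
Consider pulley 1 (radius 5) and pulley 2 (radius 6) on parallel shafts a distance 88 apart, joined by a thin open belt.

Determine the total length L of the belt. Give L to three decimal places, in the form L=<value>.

open belt: β = asin((r2−r1)/C) = asin(1/88) = 0.6511°
wrap1 = π − 2β = 178.6978°
wrap2 = π + 2β = 181.3022°
tangent length = C·cosβ = 87.9943
L = r1·wrap1 + r2·wrap2 + 2·C·cosβ = 5·3.1189 + 6·3.1643 + 2·87.9943 = 210.5689

L=210.569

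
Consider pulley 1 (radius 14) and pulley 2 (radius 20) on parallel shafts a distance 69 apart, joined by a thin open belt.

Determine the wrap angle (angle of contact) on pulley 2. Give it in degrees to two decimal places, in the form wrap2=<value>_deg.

open belt: β = asin((r2−r1)/C) = asin(6/69) = 4.9885°
wrap1 = π − 2β = 170.0229°
wrap2 = π + 2β = 189.9771°

wrap2=189.98_deg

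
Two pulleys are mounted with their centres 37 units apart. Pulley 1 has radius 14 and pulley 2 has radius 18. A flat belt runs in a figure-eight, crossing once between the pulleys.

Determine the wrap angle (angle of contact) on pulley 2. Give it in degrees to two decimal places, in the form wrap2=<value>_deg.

crossed belt: β = asin((r1+r2)/C) = asin(32/37) = 59.8673°
wrap1 = wrap2 = π + 2β = 299.7346°

wrap2=299.73_deg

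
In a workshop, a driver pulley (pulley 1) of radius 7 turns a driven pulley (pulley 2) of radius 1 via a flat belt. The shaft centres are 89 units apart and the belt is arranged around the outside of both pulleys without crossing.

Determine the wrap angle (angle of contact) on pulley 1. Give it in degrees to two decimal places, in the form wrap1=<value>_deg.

open belt: β = asin((r2−r1)/C) = asin(-6/89) = -3.8656°
wrap1 = π − 2β = 187.7311°
wrap2 = π + 2β = 172.2689°

wrap1=187.73_deg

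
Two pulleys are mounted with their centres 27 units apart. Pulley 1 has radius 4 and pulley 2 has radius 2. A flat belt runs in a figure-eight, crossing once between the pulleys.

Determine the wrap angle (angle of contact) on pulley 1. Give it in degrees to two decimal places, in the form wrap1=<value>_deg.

wrap1=205.68_deg

crossed belt: β = asin((r1+r2)/C) = asin(6/27) = 12.8396°
wrap1 = wrap2 = π + 2β = 205.6792°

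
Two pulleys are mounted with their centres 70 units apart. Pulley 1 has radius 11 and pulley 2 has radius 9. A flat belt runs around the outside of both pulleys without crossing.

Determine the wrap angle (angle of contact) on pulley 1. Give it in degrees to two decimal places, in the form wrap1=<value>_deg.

wrap1=183.27_deg

open belt: β = asin((r2−r1)/C) = asin(-2/70) = -1.6372°
wrap1 = π − 2β = 183.2745°
wrap2 = π + 2β = 176.7255°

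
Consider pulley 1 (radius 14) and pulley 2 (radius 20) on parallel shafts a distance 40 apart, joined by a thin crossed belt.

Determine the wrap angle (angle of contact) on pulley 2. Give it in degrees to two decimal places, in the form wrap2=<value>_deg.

crossed belt: β = asin((r1+r2)/C) = asin(34/40) = 58.2117°
wrap1 = wrap2 = π + 2β = 296.4233°

wrap2=296.42_deg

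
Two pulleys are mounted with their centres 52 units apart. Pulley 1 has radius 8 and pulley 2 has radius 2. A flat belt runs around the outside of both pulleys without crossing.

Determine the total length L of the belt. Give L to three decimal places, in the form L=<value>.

L=136.109

open belt: β = asin((r2−r1)/C) = asin(-6/52) = -6.6258°
wrap1 = π − 2β = 193.2516°
wrap2 = π + 2β = 166.7484°
tangent length = C·cosβ = 51.6527
L = r1·wrap1 + r2·wrap2 + 2·C·cosβ = 8·3.3729 + 2·2.9103 + 2·51.6527 = 136.1090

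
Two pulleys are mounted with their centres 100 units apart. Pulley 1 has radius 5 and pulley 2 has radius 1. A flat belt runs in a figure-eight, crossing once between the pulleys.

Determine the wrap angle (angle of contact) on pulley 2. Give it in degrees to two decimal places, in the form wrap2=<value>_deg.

wrap2=186.88_deg

crossed belt: β = asin((r1+r2)/C) = asin(6/100) = 3.4398°
wrap1 = wrap2 = π + 2β = 186.8796°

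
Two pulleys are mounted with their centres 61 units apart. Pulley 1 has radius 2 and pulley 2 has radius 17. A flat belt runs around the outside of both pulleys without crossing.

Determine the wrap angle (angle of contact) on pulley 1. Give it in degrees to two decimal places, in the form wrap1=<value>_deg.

open belt: β = asin((r2−r1)/C) = asin(15/61) = 14.2351°
wrap1 = π − 2β = 151.5298°
wrap2 = π + 2β = 208.4702°

wrap1=151.53_deg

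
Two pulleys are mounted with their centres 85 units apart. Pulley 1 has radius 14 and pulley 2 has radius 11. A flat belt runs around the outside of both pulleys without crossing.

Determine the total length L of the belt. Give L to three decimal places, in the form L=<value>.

open belt: β = asin((r2−r1)/C) = asin(-3/85) = -2.0226°
wrap1 = π − 2β = 184.0452°
wrap2 = π + 2β = 175.9548°
tangent length = C·cosβ = 84.9470
L = r1·wrap1 + r2·wrap2 + 2·C·cosβ = 14·3.2122 + 11·3.0710 + 2·84.9470 = 248.6457

L=248.646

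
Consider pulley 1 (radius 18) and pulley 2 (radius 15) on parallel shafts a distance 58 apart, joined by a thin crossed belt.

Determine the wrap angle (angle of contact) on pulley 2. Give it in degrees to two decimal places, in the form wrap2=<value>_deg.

crossed belt: β = asin((r1+r2)/C) = asin(33/58) = 34.6781°
wrap1 = wrap2 = π + 2β = 249.3562°

wrap2=249.36_deg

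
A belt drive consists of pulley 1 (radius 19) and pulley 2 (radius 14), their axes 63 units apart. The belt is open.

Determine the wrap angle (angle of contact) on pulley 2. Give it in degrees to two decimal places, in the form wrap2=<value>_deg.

wrap2=170.90_deg

open belt: β = asin((r2−r1)/C) = asin(-5/63) = -4.5521°
wrap1 = π − 2β = 189.1041°
wrap2 = π + 2β = 170.8959°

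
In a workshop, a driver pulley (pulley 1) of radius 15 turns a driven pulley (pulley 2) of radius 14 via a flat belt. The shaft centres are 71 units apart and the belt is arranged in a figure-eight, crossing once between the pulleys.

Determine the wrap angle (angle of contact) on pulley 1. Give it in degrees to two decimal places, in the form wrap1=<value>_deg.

crossed belt: β = asin((r1+r2)/C) = asin(29/71) = 24.1075°
wrap1 = wrap2 = π + 2β = 228.2151°

wrap1=228.22_deg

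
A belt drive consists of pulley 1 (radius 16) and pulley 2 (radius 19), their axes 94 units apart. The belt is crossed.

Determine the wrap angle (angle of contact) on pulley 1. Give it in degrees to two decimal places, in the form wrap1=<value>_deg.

crossed belt: β = asin((r1+r2)/C) = asin(35/94) = 21.8600°
wrap1 = wrap2 = π + 2β = 223.7201°

wrap1=223.72_deg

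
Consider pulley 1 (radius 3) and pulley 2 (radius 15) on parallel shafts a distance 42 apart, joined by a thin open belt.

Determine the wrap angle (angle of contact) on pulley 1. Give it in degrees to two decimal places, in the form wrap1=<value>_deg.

wrap1=146.80_deg

open belt: β = asin((r2−r1)/C) = asin(12/42) = 16.6015°
wrap1 = π − 2β = 146.7969°
wrap2 = π + 2β = 213.2031°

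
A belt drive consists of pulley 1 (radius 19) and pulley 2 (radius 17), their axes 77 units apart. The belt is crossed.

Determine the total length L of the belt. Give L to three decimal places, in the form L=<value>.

crossed belt: β = asin((r1+r2)/C) = asin(36/77) = 27.8742°
wrap1 = wrap2 = π + 2β = 235.7485°
tangent length = C·cosβ = 68.0661
L = (r1+r2)·wrap + 2·C·cosβ = 36·4.1146 + 2·68.0661 = 284.2574

L=284.257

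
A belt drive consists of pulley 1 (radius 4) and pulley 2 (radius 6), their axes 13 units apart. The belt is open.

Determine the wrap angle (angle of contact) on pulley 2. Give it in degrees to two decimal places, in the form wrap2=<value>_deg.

wrap2=197.70_deg

open belt: β = asin((r2−r1)/C) = asin(2/13) = 8.8499°
wrap1 = π − 2β = 162.3002°
wrap2 = π + 2β = 197.6998°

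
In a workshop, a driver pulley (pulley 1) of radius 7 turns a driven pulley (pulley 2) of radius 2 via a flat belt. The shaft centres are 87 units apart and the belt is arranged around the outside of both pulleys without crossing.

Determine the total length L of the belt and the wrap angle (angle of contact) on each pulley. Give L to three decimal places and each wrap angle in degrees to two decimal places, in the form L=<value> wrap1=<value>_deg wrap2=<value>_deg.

open belt: β = asin((r2−r1)/C) = asin(-5/87) = -3.2947°
wrap1 = π − 2β = 186.5894°
wrap2 = π + 2β = 173.4106°
tangent length = C·cosβ = 86.8562
L = r1·wrap1 + r2·wrap2 + 2·C·cosβ = 7·3.2566 + 2·3.0266 + 2·86.8562 = 202.5618

L=202.562 wrap1=186.59_deg wrap2=173.41_deg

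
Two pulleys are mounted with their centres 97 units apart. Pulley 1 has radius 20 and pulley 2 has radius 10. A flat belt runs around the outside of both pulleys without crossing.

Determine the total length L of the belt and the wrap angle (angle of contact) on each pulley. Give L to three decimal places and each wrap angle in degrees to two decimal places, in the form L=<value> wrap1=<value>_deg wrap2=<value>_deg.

L=289.280 wrap1=191.83_deg wrap2=168.17_deg

open belt: β = asin((r2−r1)/C) = asin(-10/97) = -5.9173°
wrap1 = π − 2β = 191.8346°
wrap2 = π + 2β = 168.1654°
tangent length = C·cosβ = 96.4832
L = r1·wrap1 + r2·wrap2 + 2·C·cosβ = 20·3.3481 + 10·2.9350 + 2·96.4832 = 289.2796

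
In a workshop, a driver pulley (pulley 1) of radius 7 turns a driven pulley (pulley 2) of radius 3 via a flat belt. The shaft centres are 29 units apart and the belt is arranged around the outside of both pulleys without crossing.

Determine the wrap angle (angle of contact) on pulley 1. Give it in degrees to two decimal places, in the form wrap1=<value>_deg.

open belt: β = asin((r2−r1)/C) = asin(-4/29) = -7.9281°
wrap1 = π − 2β = 195.8563°
wrap2 = π + 2β = 164.1437°

wrap1=195.86_deg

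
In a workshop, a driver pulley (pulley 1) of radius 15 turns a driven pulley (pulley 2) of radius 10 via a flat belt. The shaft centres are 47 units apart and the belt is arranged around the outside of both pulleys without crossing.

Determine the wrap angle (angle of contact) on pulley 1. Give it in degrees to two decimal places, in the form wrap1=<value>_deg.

open belt: β = asin((r2−r1)/C) = asin(-5/47) = -6.1069°
wrap1 = π − 2β = 192.2137°
wrap2 = π + 2β = 167.7863°

wrap1=192.21_deg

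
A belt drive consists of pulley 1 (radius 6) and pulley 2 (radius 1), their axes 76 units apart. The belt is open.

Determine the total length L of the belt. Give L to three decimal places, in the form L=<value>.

open belt: β = asin((r2−r1)/C) = asin(-5/76) = -3.7722°
wrap1 = π − 2β = 187.5444°
wrap2 = π + 2β = 172.4556°
tangent length = C·cosβ = 75.8353
L = r1·wrap1 + r2·wrap2 + 2·C·cosβ = 6·3.2733 + 1·3.0099 + 2·75.8353 = 174.3202

L=174.320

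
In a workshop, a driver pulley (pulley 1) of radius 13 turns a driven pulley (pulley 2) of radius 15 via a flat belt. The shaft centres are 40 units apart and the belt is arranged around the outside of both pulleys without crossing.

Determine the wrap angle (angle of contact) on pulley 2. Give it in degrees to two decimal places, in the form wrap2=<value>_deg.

open belt: β = asin((r2−r1)/C) = asin(2/40) = 2.8660°
wrap1 = π − 2β = 174.2680°
wrap2 = π + 2β = 185.7320°

wrap2=185.73_deg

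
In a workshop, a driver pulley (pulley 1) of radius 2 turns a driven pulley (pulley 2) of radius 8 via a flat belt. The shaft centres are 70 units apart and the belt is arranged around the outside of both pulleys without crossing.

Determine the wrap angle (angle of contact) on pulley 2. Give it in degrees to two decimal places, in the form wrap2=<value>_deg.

open belt: β = asin((r2−r1)/C) = asin(6/70) = 4.9171°
wrap1 = π − 2β = 170.1658°
wrap2 = π + 2β = 189.8342°

wrap2=189.83_deg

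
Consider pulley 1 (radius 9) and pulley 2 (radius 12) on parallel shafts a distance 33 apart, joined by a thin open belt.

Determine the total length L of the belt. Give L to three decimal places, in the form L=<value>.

open belt: β = asin((r2−r1)/C) = asin(3/33) = 5.2159°
wrap1 = π − 2β = 169.5682°
wrap2 = π + 2β = 190.4318°
tangent length = C·cosβ = 32.8634
L = r1·wrap1 + r2·wrap2 + 2·C·cosβ = 9·2.9595 + 12·3.3237 + 2·32.8634 = 132.2464

L=132.246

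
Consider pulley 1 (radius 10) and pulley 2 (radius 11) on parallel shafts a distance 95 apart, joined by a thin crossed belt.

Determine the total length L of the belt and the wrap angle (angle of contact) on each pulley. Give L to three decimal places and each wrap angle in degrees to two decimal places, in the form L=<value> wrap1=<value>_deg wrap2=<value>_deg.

L=260.635 wrap1=205.54_deg wrap2=205.54_deg

crossed belt: β = asin((r1+r2)/C) = asin(21/95) = 12.7709°
wrap1 = wrap2 = π + 2β = 205.5417°
tangent length = C·cosβ = 92.6499
L = (r1+r2)·wrap + 2·C·cosβ = 21·3.5874 + 2·92.6499 = 260.6347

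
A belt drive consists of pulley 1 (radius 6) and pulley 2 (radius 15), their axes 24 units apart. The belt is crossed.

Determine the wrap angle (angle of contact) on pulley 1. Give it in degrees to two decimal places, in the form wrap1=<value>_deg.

wrap1=302.09_deg

crossed belt: β = asin((r1+r2)/C) = asin(21/24) = 61.0450°
wrap1 = wrap2 = π + 2β = 302.0900°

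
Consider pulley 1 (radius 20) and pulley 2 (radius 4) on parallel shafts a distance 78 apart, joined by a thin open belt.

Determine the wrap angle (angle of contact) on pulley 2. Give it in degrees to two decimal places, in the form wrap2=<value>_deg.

open belt: β = asin((r2−r1)/C) = asin(-16/78) = -11.8370°
wrap1 = π − 2β = 203.6740°
wrap2 = π + 2β = 156.3260°

wrap2=156.33_deg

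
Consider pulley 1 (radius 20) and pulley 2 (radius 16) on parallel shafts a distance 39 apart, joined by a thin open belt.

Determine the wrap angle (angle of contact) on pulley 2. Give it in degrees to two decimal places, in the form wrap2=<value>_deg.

wrap2=168.23_deg

open belt: β = asin((r2−r1)/C) = asin(-4/39) = -5.8868°
wrap1 = π − 2β = 191.7737°
wrap2 = π + 2β = 168.2263°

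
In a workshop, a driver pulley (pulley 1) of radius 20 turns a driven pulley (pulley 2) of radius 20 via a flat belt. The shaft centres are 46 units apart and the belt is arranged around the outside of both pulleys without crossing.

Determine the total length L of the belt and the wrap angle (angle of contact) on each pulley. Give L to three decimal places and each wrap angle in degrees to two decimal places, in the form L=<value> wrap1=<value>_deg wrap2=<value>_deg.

L=217.664 wrap1=180.00_deg wrap2=180.00_deg

open belt: β = asin((r2−r1)/C) = asin(0/46) = 0.0000°
wrap1 = π − 2β = 180.0000°
wrap2 = π + 2β = 180.0000°
tangent length = C·cosβ = 46.0000
L = r1·wrap1 + r2·wrap2 + 2·C·cosβ = 20·3.1416 + 20·3.1416 + 2·46.0000 = 217.6637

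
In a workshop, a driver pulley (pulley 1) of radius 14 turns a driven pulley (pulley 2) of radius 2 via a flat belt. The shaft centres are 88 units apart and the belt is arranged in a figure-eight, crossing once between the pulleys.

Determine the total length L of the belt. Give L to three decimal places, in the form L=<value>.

crossed belt: β = asin((r1+r2)/C) = asin(16/88) = 10.4757°
wrap1 = wrap2 = π + 2β = 200.9514°
tangent length = C·cosβ = 86.5332
L = (r1+r2)·wrap + 2·C·cosβ = 16·3.5073 + 2·86.5332 = 229.1827

L=229.183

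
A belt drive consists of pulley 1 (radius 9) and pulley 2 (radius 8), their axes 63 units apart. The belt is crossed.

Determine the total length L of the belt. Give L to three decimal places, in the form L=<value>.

L=184.023

crossed belt: β = asin((r1+r2)/C) = asin(17/63) = 15.6548°
wrap1 = wrap2 = π + 2β = 211.3096°
tangent length = C·cosβ = 60.6630
L = (r1+r2)·wrap + 2·C·cosβ = 17·3.6880 + 2·60.6630 = 184.0228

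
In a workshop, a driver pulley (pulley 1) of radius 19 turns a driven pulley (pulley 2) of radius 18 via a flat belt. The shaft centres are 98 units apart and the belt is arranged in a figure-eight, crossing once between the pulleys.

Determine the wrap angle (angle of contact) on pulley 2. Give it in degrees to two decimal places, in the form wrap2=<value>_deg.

crossed belt: β = asin((r1+r2)/C) = asin(37/98) = 22.1821°
wrap1 = wrap2 = π + 2β = 224.3641°

wrap2=224.36_deg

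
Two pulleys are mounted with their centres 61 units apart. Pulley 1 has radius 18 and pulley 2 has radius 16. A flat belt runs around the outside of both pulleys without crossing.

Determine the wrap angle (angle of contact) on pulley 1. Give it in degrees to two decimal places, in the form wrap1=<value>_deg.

wrap1=183.76_deg

open belt: β = asin((r2−r1)/C) = asin(-2/61) = -1.8789°
wrap1 = π − 2β = 183.7578°
wrap2 = π + 2β = 176.2422°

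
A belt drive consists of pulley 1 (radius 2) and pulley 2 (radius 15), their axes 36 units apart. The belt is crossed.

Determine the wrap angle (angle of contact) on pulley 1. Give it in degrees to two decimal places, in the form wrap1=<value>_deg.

wrap1=236.36_deg

crossed belt: β = asin((r1+r2)/C) = asin(17/36) = 28.1786°
wrap1 = wrap2 = π + 2β = 236.3573°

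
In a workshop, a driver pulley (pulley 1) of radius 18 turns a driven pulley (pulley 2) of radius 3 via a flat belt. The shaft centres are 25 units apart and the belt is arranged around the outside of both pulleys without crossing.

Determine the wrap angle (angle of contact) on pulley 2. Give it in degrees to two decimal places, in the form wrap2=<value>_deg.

open belt: β = asin((r2−r1)/C) = asin(-15/25) = -36.8699°
wrap1 = π − 2β = 253.7398°
wrap2 = π + 2β = 106.2602°

wrap2=106.26_deg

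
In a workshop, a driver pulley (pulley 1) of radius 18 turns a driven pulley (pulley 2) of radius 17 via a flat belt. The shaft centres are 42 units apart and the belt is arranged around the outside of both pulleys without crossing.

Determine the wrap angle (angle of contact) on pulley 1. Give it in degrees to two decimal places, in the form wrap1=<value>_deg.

open belt: β = asin((r2−r1)/C) = asin(-1/42) = -1.3643°
wrap1 = π − 2β = 182.7286°
wrap2 = π + 2β = 177.2714°

wrap1=182.73_deg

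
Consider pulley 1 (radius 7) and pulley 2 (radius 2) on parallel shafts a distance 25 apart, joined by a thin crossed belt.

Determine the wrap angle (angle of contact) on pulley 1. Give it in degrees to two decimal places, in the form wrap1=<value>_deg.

crossed belt: β = asin((r1+r2)/C) = asin(9/25) = 21.1002°
wrap1 = wrap2 = π + 2β = 222.2004°

wrap1=222.20_deg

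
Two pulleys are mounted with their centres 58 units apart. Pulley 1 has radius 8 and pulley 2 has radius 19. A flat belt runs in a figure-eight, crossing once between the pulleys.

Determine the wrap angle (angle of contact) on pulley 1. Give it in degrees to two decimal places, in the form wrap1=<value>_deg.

crossed belt: β = asin((r1+r2)/C) = asin(27/58) = 27.7437°
wrap1 = wrap2 = π + 2β = 235.4874°

wrap1=235.49_deg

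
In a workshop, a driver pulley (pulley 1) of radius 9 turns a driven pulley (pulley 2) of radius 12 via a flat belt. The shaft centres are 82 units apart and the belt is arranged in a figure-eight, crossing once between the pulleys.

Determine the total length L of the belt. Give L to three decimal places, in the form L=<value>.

crossed belt: β = asin((r1+r2)/C) = asin(21/82) = 14.8386°
wrap1 = wrap2 = π + 2β = 209.6773°
tangent length = C·cosβ = 79.2654
L = (r1+r2)·wrap + 2·C·cosβ = 21·3.6596 + 2·79.2654 = 235.3815

L=235.381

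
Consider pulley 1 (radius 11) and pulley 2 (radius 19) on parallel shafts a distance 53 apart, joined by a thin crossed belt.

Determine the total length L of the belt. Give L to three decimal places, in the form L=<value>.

crossed belt: β = asin((r1+r2)/C) = asin(30/53) = 34.4744°
wrap1 = wrap2 = π + 2β = 248.9488°
tangent length = C·cosβ = 43.6921
L = (r1+r2)·wrap + 2·C·cosβ = 30·4.3450 + 2·43.6921 = 217.7335

L=217.733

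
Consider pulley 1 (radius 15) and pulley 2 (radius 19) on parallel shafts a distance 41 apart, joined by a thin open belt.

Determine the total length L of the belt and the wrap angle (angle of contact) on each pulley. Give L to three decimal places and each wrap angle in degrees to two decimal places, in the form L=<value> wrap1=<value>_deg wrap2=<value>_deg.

open belt: β = asin((r2−r1)/C) = asin(4/41) = 5.5987°
wrap1 = π − 2β = 168.8025°
wrap2 = π + 2β = 191.1975°
tangent length = C·cosβ = 40.8044
L = r1·wrap1 + r2·wrap2 + 2·C·cosβ = 15·2.9462 + 19·3.3370 + 2·40.8044 = 189.2047

L=189.205 wrap1=168.80_deg wrap2=191.20_deg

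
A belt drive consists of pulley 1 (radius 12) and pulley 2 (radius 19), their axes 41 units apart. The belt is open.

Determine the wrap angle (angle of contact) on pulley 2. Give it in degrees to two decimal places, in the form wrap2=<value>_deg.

wrap2=199.66_deg

open belt: β = asin((r2−r1)/C) = asin(7/41) = 9.8304°
wrap1 = π − 2β = 160.3393°
wrap2 = π + 2β = 199.6607°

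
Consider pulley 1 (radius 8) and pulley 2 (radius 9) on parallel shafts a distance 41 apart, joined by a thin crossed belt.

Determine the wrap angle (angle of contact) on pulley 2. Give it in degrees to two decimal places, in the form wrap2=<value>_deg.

crossed belt: β = asin((r1+r2)/C) = asin(17/41) = 24.4963°
wrap1 = wrap2 = π + 2β = 228.9926°

wrap2=228.99_deg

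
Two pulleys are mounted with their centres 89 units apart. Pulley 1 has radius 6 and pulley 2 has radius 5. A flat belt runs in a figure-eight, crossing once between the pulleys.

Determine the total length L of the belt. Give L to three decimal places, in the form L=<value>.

L=213.919

crossed belt: β = asin((r1+r2)/C) = asin(11/89) = 7.0997°
wrap1 = wrap2 = π + 2β = 194.1993°
tangent length = C·cosβ = 88.3176
L = (r1+r2)·wrap + 2·C·cosβ = 11·3.3894 + 2·88.3176 = 213.9188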